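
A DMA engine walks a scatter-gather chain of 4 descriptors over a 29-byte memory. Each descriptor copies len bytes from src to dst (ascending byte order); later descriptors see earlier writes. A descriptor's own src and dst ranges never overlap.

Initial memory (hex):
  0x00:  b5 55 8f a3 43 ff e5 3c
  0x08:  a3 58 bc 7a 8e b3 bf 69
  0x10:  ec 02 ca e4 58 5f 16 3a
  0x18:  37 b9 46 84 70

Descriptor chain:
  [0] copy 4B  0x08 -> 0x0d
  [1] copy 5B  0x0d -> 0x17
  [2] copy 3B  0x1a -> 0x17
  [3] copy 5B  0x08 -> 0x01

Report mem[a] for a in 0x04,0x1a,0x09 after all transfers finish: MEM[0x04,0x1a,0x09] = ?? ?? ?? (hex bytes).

MEM[0x04,0x1a,0x09] = 7a 7a 58

[0] 0x08->0x0d len=4 : a3 58 bc 7a
[1] 0x0d->0x17 len=5 : a3 58 bc 7a 02
[2] 0x1a->0x17 len=3 : 7a 02 70
[3] 0x08->0x01 len=5 : a3 58 bc 7a 8e
query mem[0x04]=0x7a, mem[0x1a]=0x7a, mem[0x09]=0x58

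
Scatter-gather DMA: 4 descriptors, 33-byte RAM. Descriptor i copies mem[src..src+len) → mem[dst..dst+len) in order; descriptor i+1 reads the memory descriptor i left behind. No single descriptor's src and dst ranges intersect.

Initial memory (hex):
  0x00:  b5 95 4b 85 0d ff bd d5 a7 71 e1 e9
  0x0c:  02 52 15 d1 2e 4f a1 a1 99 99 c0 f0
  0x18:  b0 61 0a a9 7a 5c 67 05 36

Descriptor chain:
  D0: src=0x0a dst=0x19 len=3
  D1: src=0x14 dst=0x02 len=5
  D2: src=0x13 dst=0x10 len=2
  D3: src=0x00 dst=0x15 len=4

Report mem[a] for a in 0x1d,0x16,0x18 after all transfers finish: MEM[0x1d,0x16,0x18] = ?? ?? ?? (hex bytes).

MEM[0x1d,0x16,0x18] = 5c 95 99

  after D0: wrote 3B at 0x19 = e1e902
  after D1: wrote 5B at 0x02 = 9999c0f0b0
  after D2: wrote 2B at 0x10 = a199
  after D3: wrote 4B at 0x15 = b5959999
query mem[0x1d]=0x5c, mem[0x16]=0x95, mem[0x18]=0x99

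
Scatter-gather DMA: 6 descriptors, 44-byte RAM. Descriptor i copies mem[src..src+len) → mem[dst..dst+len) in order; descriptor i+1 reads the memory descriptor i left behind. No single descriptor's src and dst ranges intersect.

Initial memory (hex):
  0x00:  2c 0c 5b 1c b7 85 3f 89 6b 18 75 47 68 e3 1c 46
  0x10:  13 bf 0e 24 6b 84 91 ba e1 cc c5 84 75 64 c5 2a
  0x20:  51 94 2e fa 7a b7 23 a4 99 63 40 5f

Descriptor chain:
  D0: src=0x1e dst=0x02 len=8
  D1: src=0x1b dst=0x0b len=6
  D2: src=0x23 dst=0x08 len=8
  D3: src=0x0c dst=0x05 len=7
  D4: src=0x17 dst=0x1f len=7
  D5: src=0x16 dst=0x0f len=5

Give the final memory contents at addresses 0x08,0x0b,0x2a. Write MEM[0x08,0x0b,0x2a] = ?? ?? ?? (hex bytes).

D0: mem[0x02..0x09] <- [c5 2a 51 94 2e fa 7a b7]
D1: mem[0x0b..0x10] <- [84 75 64 c5 2a 51]
D2: mem[0x08..0x0f] <- [fa 7a b7 23 a4 99 63 40]
D3: mem[0x05..0x0b] <- [a4 99 63 40 51 bf 0e]
D4: mem[0x1f..0x25] <- [ba e1 cc c5 84 75 64]
D5: mem[0x0f..0x13] <- [91 ba e1 cc c5]
query mem[0x08]=0x40, mem[0x0b]=0x0e, mem[0x2a]=0x40

MEM[0x08,0x0b,0x2a] = 40 0e 40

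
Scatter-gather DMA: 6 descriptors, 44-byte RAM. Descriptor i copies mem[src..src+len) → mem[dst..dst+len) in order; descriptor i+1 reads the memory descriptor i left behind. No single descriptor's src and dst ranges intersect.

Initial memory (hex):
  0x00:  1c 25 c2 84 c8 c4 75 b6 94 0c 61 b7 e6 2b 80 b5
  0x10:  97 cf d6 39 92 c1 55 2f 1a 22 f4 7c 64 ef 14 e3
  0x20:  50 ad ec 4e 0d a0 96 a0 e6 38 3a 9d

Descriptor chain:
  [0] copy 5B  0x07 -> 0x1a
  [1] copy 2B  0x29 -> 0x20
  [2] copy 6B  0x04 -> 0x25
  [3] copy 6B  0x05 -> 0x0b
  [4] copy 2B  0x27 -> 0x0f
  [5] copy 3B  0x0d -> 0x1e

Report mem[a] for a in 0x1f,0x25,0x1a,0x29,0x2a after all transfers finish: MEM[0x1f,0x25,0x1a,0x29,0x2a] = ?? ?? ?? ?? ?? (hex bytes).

#0 dst[0x1a+5] := {0xb6,0x94,0x0c,0x61,0xb7}
#1 dst[0x20+2] := {0x38,0x3a}
#2 dst[0x25+6] := {0xc8,0xc4,0x75,0xb6,0x94,0x0c}
#3 dst[0x0b+6] := {0xc4,0x75,0xb6,0x94,0x0c,0x61}
#4 dst[0x0f+2] := {0x75,0xb6}
#5 dst[0x1e+3] := {0xb6,0x94,0x75}
query mem[0x1f]=0x94, mem[0x25]=0xc8, mem[0x1a]=0xb6, mem[0x29]=0x94, mem[0x2a]=0x0c

MEM[0x1f,0x25,0x1a,0x29,0x2a] = 94 c8 b6 94 0c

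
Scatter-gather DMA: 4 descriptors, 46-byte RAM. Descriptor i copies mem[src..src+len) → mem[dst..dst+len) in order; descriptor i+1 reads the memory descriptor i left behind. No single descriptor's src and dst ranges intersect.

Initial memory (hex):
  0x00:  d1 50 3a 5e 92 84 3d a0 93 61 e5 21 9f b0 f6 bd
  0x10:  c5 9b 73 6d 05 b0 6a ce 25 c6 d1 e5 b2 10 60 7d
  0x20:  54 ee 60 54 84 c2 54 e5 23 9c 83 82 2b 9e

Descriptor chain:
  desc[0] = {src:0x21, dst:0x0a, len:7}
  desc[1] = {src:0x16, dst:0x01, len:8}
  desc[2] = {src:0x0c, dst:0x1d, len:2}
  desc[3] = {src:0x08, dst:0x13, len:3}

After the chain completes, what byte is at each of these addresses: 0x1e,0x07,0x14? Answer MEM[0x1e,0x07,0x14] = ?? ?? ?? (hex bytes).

D0: mem[0x0a..0x10] <- [ee 60 54 84 c2 54 e5]
D1: mem[0x01..0x08] <- [6a ce 25 c6 d1 e5 b2 10]
D2: mem[0x1d..0x1e] <- [54 84]
D3: mem[0x13..0x15] <- [10 61 ee]
query mem[0x1e]=0x84, mem[0x07]=0xb2, mem[0x14]=0x61

MEM[0x1e,0x07,0x14] = 84 b2 61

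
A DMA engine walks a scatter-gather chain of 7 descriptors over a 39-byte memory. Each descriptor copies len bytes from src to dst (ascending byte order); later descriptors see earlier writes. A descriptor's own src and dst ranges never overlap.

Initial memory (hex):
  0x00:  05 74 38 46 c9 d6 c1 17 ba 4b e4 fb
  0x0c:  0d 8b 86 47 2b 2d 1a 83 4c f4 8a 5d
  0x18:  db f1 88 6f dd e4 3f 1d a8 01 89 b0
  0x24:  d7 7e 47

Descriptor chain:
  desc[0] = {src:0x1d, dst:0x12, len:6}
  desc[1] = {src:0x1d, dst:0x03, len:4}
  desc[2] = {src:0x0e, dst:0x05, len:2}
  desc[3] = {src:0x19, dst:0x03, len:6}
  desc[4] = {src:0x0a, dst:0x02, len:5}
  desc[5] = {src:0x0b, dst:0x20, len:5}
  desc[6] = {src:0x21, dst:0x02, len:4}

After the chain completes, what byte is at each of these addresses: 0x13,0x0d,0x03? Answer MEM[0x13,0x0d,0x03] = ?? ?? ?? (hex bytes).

MEM[0x13,0x0d,0x03] = 3f 8b 8b

D0: mem[0x12..0x17] <- [e4 3f 1d a8 01 89]
D1: mem[0x03..0x06] <- [e4 3f 1d a8]
D2: mem[0x05..0x06] <- [86 47]
D3: mem[0x03..0x08] <- [f1 88 6f dd e4 3f]
D4: mem[0x02..0x06] <- [e4 fb 0d 8b 86]
D5: mem[0x20..0x24] <- [fb 0d 8b 86 47]
D6: mem[0x02..0x05] <- [0d 8b 86 47]
query mem[0x13]=0x3f, mem[0x0d]=0x8b, mem[0x03]=0x8b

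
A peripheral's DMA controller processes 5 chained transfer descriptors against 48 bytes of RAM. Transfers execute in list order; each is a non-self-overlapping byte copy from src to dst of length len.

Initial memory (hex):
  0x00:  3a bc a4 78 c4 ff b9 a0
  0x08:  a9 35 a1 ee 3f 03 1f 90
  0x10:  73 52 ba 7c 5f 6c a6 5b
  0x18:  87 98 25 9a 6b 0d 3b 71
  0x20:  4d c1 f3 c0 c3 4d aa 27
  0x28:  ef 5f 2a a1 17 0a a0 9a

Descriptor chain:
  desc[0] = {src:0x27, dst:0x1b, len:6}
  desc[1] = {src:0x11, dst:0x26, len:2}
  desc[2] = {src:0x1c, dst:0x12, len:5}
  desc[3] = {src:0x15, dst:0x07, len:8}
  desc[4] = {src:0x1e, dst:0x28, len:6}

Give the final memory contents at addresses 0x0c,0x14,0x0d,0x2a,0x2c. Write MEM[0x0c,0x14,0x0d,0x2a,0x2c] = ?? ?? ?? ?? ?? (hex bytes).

D0: mem[0x1b..0x20] <- [27 ef 5f 2a a1 17]
D1: mem[0x26..0x27] <- [52 ba]
D2: mem[0x12..0x16] <- [ef 5f 2a a1 17]
D3: mem[0x07..0x0e] <- [a1 17 5b 87 98 25 27 ef]
D4: mem[0x28..0x2d] <- [2a a1 17 c1 f3 c0]
query mem[0x0c]=0x25, mem[0x14]=0x2a, mem[0x0d]=0x27, mem[0x2a]=0x17, mem[0x2c]=0xf3

MEM[0x0c,0x14,0x0d,0x2a,0x2c] = 25 2a 27 17 f3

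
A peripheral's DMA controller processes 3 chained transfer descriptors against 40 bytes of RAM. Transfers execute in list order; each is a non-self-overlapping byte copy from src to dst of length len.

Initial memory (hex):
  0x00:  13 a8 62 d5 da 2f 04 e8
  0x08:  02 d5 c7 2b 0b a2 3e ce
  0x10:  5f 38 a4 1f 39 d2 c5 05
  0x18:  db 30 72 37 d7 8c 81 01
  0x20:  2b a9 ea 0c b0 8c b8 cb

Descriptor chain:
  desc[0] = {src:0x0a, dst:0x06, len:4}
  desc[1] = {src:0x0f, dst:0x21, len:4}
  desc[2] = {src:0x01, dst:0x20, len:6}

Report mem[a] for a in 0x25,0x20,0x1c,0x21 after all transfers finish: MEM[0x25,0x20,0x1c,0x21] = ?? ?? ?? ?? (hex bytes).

  after D0: wrote 4B at 0x06 = c72b0ba2
  after D1: wrote 4B at 0x21 = ce5f38a4
  after D2: wrote 6B at 0x20 = a862d5da2fc7
query mem[0x25]=0xc7, mem[0x20]=0xa8, mem[0x1c]=0xd7, mem[0x21]=0x62

MEM[0x25,0x20,0x1c,0x21] = c7 a8 d7 62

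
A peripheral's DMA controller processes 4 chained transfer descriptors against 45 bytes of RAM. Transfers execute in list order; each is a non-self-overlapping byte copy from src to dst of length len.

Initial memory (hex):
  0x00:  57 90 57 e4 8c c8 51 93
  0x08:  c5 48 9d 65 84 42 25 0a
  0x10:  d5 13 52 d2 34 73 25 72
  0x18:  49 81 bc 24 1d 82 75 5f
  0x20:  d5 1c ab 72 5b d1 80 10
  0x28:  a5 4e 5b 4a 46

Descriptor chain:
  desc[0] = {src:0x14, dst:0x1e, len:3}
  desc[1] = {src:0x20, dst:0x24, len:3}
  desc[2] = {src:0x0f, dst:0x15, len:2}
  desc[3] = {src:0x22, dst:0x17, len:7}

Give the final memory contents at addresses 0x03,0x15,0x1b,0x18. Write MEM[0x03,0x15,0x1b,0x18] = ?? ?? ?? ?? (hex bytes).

  after D0: wrote 3B at 0x1e = 347325
  after D1: wrote 3B at 0x24 = 251cab
  after D2: wrote 2B at 0x15 = 0ad5
  after D3: wrote 7B at 0x17 = ab72251cab10a5
query mem[0x03]=0xe4, mem[0x15]=0x0a, mem[0x1b]=0xab, mem[0x18]=0x72

MEM[0x03,0x15,0x1b,0x18] = e4 0a ab 72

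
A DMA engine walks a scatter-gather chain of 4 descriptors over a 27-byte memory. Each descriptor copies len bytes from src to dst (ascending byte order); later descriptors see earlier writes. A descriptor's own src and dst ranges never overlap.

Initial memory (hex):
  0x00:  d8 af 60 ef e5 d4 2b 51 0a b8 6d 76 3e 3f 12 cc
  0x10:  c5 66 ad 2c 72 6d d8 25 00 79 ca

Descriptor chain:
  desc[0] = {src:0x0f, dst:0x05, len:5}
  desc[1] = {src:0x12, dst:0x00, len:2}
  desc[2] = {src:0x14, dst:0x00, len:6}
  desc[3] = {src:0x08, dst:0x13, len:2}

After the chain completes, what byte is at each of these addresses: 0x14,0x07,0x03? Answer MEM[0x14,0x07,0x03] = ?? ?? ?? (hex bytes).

  after D0: wrote 5B at 0x05 = ccc566ad2c
  after D1: wrote 2B at 0x00 = ad2c
  after D2: wrote 6B at 0x00 = 726dd8250079
  after D3: wrote 2B at 0x13 = ad2c
query mem[0x14]=0x2c, mem[0x07]=0x66, mem[0x03]=0x25

MEM[0x14,0x07,0x03] = 2c 66 25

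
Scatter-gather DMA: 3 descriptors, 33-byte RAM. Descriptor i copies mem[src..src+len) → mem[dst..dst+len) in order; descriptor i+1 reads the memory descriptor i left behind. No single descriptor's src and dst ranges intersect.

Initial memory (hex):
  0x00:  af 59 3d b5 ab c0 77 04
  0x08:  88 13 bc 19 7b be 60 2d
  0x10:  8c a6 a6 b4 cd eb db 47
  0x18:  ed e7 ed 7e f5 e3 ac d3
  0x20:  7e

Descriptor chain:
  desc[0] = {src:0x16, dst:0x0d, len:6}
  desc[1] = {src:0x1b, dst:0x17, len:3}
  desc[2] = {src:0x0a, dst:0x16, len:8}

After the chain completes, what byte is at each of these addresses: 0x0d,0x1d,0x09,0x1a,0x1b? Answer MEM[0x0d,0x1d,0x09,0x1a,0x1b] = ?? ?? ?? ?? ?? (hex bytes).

MEM[0x0d,0x1d,0x09,0x1a,0x1b] = db ed 13 47 ed

[0] 0x16->0x0d len=6 : db 47 ed e7 ed 7e
[1] 0x1b->0x17 len=3 : 7e f5 e3
[2] 0x0a->0x16 len=8 : bc 19 7b db 47 ed e7 ed
query mem[0x0d]=0xdb, mem[0x1d]=0xed, mem[0x09]=0x13, mem[0x1a]=0x47, mem[0x1b]=0xed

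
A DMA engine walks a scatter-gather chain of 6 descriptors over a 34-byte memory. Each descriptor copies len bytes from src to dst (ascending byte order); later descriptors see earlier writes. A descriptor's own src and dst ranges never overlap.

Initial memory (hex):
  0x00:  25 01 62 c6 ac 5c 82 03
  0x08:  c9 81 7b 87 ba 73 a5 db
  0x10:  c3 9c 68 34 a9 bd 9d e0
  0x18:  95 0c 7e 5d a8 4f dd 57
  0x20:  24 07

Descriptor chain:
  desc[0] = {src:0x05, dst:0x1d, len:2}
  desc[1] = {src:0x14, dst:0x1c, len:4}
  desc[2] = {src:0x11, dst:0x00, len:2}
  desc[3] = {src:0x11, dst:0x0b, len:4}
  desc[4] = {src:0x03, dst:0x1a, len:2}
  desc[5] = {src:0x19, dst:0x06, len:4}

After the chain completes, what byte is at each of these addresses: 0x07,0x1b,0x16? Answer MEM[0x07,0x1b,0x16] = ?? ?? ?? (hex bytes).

MEM[0x07,0x1b,0x16] = c6 ac 9d

#0 dst[0x1d+2] := {0x5c,0x82}
#1 dst[0x1c+4] := {0xa9,0xbd,0x9d,0xe0}
#2 dst[0x00+2] := {0x9c,0x68}
#3 dst[0x0b+4] := {0x9c,0x68,0x34,0xa9}
#4 dst[0x1a+2] := {0xc6,0xac}
#5 dst[0x06+4] := {0x0c,0xc6,0xac,0xa9}
query mem[0x07]=0xc6, mem[0x1b]=0xac, mem[0x16]=0x9d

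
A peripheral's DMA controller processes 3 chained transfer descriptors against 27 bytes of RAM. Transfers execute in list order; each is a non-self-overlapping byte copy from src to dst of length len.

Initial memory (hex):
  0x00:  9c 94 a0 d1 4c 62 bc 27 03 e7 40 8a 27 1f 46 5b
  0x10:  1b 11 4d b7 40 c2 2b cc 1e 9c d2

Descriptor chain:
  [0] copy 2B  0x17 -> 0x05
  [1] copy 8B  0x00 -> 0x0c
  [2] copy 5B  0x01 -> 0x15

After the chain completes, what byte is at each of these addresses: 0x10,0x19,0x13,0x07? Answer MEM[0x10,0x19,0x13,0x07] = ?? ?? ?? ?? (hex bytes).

[0] 0x17->0x05 len=2 : cc 1e
[1] 0x00->0x0c len=8 : 9c 94 a0 d1 4c cc 1e 27
[2] 0x01->0x15 len=5 : 94 a0 d1 4c cc
query mem[0x10]=0x4c, mem[0x19]=0xcc, mem[0x13]=0x27, mem[0x07]=0x27

MEM[0x10,0x19,0x13,0x07] = 4c cc 27 27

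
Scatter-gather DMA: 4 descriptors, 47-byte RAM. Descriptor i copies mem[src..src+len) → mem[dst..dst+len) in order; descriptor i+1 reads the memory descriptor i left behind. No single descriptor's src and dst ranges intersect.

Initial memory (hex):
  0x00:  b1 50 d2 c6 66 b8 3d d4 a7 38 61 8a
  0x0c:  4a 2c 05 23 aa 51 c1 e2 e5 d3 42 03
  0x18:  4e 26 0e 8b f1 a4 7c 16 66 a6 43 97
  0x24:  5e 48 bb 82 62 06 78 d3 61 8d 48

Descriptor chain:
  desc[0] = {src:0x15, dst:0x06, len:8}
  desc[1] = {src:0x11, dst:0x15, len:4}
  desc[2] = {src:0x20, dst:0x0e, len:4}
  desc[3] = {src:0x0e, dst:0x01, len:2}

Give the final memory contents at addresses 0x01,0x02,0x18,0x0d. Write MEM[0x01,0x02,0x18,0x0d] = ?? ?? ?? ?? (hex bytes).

#0 dst[0x06+8] := {0xd3,0x42,0x03,0x4e,0x26,0x0e,0x8b,0xf1}
#1 dst[0x15+4] := {0x51,0xc1,0xe2,0xe5}
#2 dst[0x0e+4] := {0x66,0xa6,0x43,0x97}
#3 dst[0x01+2] := {0x66,0xa6}
query mem[0x01]=0x66, mem[0x02]=0xa6, mem[0x18]=0xe5, mem[0x0d]=0xf1

MEM[0x01,0x02,0x18,0x0d] = 66 a6 e5 f1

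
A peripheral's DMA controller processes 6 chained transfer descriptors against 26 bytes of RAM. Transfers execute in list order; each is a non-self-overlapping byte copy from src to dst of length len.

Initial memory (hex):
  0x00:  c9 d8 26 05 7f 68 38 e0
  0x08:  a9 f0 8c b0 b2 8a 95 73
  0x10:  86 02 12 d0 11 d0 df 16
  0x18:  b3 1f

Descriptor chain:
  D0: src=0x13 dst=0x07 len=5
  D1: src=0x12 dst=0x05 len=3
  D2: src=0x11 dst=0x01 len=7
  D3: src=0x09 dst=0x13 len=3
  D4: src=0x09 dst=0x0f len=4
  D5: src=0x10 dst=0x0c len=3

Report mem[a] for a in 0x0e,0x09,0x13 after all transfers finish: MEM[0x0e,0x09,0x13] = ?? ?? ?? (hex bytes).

MEM[0x0e,0x09,0x13] = b2 d0 d0

  after D0: wrote 5B at 0x07 = d011d0df16
  after D1: wrote 3B at 0x05 = 12d011
  after D2: wrote 7B at 0x01 = 0212d011d0df16
  after D3: wrote 3B at 0x13 = d0df16
  after D4: wrote 4B at 0x0f = d0df16b2
  after D5: wrote 3B at 0x0c = df16b2
query mem[0x0e]=0xb2, mem[0x09]=0xd0, mem[0x13]=0xd0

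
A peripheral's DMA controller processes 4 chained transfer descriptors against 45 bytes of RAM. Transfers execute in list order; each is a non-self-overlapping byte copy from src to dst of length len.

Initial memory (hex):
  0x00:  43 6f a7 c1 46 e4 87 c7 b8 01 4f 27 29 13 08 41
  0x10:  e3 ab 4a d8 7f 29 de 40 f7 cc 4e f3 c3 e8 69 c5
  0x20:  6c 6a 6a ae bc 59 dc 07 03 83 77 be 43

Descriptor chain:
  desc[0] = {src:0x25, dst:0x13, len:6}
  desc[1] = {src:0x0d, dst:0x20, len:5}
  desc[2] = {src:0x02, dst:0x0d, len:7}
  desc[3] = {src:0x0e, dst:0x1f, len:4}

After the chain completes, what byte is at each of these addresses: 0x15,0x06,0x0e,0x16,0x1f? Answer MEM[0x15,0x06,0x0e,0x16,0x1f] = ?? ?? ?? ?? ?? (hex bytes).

MEM[0x15,0x06,0x0e,0x16,0x1f] = 07 87 c1 03 c1

  after D0: wrote 6B at 0x13 = 59dc07038377
  after D1: wrote 5B at 0x20 = 130841e3ab
  after D2: wrote 7B at 0x0d = a7c146e487c7b8
  after D3: wrote 4B at 0x1f = c146e487
query mem[0x15]=0x07, mem[0x06]=0x87, mem[0x0e]=0xc1, mem[0x16]=0x03, mem[0x1f]=0xc1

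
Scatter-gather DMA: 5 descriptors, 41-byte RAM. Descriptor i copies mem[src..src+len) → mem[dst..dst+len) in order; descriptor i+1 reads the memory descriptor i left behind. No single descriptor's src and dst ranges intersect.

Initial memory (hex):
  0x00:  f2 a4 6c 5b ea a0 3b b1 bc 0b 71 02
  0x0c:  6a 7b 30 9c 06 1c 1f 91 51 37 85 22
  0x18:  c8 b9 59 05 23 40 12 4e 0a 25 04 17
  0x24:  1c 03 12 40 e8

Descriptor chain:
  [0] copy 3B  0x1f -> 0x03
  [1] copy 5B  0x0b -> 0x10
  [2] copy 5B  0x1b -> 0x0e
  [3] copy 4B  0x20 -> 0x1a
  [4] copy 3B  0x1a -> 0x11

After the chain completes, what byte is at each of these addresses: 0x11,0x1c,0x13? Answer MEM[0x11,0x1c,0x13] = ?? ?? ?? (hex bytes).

D0: mem[0x03..0x05] <- [4e 0a 25]
D1: mem[0x10..0x14] <- [02 6a 7b 30 9c]
D2: mem[0x0e..0x12] <- [05 23 40 12 4e]
D3: mem[0x1a..0x1d] <- [0a 25 04 17]
D4: mem[0x11..0x13] <- [0a 25 04]
query mem[0x11]=0x0a, mem[0x1c]=0x04, mem[0x13]=0x04

MEM[0x11,0x1c,0x13] = 0a 04 04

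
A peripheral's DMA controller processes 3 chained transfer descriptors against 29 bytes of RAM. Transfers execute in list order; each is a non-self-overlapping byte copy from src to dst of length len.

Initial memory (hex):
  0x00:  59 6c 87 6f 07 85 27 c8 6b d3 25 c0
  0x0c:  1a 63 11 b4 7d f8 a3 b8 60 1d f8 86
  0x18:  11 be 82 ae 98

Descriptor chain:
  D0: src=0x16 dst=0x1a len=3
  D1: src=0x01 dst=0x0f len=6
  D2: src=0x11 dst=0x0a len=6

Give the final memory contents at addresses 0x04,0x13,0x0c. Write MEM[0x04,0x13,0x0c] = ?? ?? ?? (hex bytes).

#0 dst[0x1a+3] := {0xf8,0x86,0x11}
#1 dst[0x0f+6] := {0x6c,0x87,0x6f,0x07,0x85,0x27}
#2 dst[0x0a+6] := {0x6f,0x07,0x85,0x27,0x1d,0xf8}
query mem[0x04]=0x07, mem[0x13]=0x85, mem[0x0c]=0x85

MEM[0x04,0x13,0x0c] = 07 85 85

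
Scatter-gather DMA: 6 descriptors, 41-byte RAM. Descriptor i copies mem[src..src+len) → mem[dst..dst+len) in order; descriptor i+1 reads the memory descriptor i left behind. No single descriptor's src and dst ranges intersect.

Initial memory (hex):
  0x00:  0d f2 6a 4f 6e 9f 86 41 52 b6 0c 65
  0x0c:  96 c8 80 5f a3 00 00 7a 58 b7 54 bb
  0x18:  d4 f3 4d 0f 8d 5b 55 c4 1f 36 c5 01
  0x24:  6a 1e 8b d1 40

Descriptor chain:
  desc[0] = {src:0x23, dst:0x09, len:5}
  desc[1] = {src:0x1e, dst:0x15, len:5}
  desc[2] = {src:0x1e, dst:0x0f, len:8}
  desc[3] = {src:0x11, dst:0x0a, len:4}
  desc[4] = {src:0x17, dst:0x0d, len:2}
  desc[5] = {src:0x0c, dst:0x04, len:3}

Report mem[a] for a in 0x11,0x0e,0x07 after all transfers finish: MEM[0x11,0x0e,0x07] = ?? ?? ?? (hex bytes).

  after D0: wrote 5B at 0x09 = 016a1e8bd1
  after D1: wrote 5B at 0x15 = 55c41f36c5
  after D2: wrote 8B at 0x0f = 55c41f36c5016a1e
  after D3: wrote 4B at 0x0a = 1f36c501
  after D4: wrote 2B at 0x0d = 1f36
  after D5: wrote 3B at 0x04 = c51f36
query mem[0x11]=0x1f, mem[0x0e]=0x36, mem[0x07]=0x41

MEM[0x11,0x0e,0x07] = 1f 36 41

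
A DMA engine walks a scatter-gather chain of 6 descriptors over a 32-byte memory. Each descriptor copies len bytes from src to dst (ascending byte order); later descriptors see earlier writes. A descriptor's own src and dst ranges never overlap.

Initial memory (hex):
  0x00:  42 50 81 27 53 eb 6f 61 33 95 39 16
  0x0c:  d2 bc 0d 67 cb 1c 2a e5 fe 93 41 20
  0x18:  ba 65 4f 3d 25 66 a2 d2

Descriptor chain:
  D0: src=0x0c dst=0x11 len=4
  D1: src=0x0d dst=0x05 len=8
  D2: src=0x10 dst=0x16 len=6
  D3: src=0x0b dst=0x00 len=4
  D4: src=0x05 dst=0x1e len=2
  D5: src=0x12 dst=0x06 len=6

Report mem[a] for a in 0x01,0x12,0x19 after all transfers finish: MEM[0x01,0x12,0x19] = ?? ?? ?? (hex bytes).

  after D0: wrote 4B at 0x11 = d2bc0d67
  after D1: wrote 8B at 0x05 = bc0d67cbd2bc0d67
  after D2: wrote 6B at 0x16 = cbd2bc0d6793
  after D3: wrote 4B at 0x00 = 0d67bc0d
  after D4: wrote 2B at 0x1e = bc0d
  after D5: wrote 6B at 0x06 = bc0d6793cbd2
query mem[0x01]=0x67, mem[0x12]=0xbc, mem[0x19]=0x0d

MEM[0x01,0x12,0x19] = 67 bc 0d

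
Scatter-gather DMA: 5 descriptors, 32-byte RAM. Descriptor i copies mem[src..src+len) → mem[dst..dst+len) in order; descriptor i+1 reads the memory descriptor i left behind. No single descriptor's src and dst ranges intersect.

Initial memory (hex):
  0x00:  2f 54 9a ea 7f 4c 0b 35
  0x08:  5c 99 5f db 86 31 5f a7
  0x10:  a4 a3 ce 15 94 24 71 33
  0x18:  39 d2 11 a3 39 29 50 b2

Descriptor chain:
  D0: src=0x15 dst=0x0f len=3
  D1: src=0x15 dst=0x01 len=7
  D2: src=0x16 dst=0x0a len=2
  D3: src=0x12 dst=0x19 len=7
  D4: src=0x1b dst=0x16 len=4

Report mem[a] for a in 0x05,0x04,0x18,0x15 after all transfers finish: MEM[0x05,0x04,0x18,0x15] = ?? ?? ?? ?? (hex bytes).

#0 dst[0x0f+3] := {0x24,0x71,0x33}
#1 dst[0x01+7] := {0x24,0x71,0x33,0x39,0xd2,0x11,0xa3}
#2 dst[0x0a+2] := {0x71,0x33}
#3 dst[0x19+7] := {0xce,0x15,0x94,0x24,0x71,0x33,0x39}
#4 dst[0x16+4] := {0x94,0x24,0x71,0x33}
query mem[0x05]=0xd2, mem[0x04]=0x39, mem[0x18]=0x71, mem[0x15]=0x24

MEM[0x05,0x04,0x18,0x15] = d2 39 71 24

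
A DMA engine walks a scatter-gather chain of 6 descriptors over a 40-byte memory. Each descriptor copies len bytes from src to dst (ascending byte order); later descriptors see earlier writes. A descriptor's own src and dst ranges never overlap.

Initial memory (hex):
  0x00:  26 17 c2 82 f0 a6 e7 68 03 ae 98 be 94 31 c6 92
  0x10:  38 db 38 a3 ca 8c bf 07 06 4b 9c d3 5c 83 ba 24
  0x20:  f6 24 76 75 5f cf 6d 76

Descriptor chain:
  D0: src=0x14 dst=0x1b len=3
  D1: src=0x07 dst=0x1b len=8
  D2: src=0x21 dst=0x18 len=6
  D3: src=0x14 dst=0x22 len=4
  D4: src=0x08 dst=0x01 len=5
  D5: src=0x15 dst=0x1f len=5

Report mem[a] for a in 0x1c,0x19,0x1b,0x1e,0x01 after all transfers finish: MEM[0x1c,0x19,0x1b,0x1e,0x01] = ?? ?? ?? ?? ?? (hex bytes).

MEM[0x1c,0x19,0x1b,0x1e,0x01] = cf c6 5f 98 03

D0: mem[0x1b..0x1d] <- [ca 8c bf]
D1: mem[0x1b..0x22] <- [68 03 ae 98 be 94 31 c6]
D2: mem[0x18..0x1d] <- [31 c6 75 5f cf 6d]
D3: mem[0x22..0x25] <- [ca 8c bf 07]
D4: mem[0x01..0x05] <- [03 ae 98 be 94]
D5: mem[0x1f..0x23] <- [8c bf 07 31 c6]
query mem[0x1c]=0xcf, mem[0x19]=0xc6, mem[0x1b]=0x5f, mem[0x1e]=0x98, mem[0x01]=0x03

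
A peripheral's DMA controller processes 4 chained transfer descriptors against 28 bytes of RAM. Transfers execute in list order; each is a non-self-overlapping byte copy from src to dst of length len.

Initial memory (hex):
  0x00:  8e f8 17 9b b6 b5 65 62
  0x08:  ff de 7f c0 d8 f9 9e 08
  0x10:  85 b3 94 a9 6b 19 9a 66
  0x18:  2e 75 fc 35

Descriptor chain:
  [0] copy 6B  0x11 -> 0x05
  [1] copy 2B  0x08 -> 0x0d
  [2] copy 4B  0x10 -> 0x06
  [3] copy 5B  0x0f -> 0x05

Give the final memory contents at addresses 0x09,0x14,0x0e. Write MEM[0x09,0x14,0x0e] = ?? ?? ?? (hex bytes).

MEM[0x09,0x14,0x0e] = a9 6b 19

D0: mem[0x05..0x0a] <- [b3 94 a9 6b 19 9a]
D1: mem[0x0d..0x0e] <- [6b 19]
D2: mem[0x06..0x09] <- [85 b3 94 a9]
D3: mem[0x05..0x09] <- [08 85 b3 94 a9]
query mem[0x09]=0xa9, mem[0x14]=0x6b, mem[0x0e]=0x19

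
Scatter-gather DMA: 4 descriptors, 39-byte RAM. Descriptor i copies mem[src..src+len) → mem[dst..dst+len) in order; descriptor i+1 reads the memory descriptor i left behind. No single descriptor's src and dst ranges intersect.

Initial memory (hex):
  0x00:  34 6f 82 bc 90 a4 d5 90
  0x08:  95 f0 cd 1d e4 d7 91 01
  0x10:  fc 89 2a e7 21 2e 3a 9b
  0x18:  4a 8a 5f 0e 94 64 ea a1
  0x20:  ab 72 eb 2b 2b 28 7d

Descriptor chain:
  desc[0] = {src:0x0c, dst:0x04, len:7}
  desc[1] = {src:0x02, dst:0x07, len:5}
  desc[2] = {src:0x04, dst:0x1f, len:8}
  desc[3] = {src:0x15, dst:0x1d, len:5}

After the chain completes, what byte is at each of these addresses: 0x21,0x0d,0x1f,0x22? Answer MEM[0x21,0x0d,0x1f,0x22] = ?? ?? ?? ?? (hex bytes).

  after D0: wrote 7B at 0x04 = e4d79101fc892a
  after D1: wrote 5B at 0x07 = 82bce4d791
  after D2: wrote 8B at 0x1f = e4d79182bce4d791
  after D3: wrote 5B at 0x1d = 2e3a9b4a8a
query mem[0x21]=0x8a, mem[0x0d]=0xd7, mem[0x1f]=0x9b, mem[0x22]=0x82

MEM[0x21,0x0d,0x1f,0x22] = 8a d7 9b 82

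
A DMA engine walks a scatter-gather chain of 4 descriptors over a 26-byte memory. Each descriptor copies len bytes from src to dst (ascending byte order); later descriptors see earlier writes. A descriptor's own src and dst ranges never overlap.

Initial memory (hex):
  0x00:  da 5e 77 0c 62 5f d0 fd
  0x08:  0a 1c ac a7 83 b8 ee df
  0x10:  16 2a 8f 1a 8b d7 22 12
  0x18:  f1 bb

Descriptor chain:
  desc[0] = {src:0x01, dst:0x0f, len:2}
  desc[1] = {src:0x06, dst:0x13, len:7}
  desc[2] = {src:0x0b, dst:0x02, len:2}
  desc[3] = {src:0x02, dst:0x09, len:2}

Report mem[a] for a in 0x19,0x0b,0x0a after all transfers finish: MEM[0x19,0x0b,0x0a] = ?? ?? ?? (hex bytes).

MEM[0x19,0x0b,0x0a] = 83 a7 83

#0 dst[0x0f+2] := {0x5e,0x77}
#1 dst[0x13+7] := {0xd0,0xfd,0x0a,0x1c,0xac,0xa7,0x83}
#2 dst[0x02+2] := {0xa7,0x83}
#3 dst[0x09+2] := {0xa7,0x83}
query mem[0x19]=0x83, mem[0x0b]=0xa7, mem[0x0a]=0x83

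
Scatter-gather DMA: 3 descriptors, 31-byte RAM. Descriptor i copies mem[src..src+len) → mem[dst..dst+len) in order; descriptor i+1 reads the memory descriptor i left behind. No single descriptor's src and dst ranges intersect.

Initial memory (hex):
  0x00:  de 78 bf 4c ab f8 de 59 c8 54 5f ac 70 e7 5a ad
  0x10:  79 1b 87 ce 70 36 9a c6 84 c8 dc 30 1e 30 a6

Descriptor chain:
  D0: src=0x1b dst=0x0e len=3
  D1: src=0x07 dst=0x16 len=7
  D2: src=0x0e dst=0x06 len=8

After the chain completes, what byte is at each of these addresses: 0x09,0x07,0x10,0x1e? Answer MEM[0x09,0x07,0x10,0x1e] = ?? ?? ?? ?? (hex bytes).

D0: mem[0x0e..0x10] <- [30 1e 30]
D1: mem[0x16..0x1c] <- [59 c8 54 5f ac 70 e7]
D2: mem[0x06..0x0d] <- [30 1e 30 1b 87 ce 70 36]
query mem[0x09]=0x1b, mem[0x07]=0x1e, mem[0x10]=0x30, mem[0x1e]=0xa6

MEM[0x09,0x07,0x10,0x1e] = 1b 1e 30 a6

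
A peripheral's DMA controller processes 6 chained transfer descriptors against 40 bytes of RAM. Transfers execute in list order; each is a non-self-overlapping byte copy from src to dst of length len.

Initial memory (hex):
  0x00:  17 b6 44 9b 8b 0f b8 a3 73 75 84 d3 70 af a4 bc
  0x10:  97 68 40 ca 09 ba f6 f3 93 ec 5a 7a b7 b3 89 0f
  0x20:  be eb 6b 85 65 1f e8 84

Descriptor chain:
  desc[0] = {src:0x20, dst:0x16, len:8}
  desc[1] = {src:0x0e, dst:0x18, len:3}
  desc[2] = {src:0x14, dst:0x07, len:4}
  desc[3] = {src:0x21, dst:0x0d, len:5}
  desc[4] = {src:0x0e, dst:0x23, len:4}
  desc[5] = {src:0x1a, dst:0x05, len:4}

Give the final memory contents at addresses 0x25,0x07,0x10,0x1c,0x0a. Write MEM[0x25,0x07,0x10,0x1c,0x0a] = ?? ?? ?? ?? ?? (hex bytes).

D0: mem[0x16..0x1d] <- [be eb 6b 85 65 1f e8 84]
D1: mem[0x18..0x1a] <- [a4 bc 97]
D2: mem[0x07..0x0a] <- [09 ba be eb]
D3: mem[0x0d..0x11] <- [eb 6b 85 65 1f]
D4: mem[0x23..0x26] <- [6b 85 65 1f]
D5: mem[0x05..0x08] <- [97 1f e8 84]
query mem[0x25]=0x65, mem[0x07]=0xe8, mem[0x10]=0x65, mem[0x1c]=0xe8, mem[0x0a]=0xeb

MEM[0x25,0x07,0x10,0x1c,0x0a] = 65 e8 65 e8 eb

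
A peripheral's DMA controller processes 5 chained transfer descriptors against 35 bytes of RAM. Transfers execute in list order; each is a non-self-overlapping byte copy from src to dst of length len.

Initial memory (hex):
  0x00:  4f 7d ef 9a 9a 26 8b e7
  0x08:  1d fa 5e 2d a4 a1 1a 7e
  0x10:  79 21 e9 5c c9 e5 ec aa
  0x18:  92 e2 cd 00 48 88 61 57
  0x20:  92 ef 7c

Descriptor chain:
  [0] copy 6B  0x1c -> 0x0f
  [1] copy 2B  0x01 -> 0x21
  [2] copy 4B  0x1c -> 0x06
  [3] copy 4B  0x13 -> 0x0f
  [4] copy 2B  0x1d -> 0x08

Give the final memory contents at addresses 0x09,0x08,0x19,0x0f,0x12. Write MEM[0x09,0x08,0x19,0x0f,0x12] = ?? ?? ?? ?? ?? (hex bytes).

[0] 0x1c->0x0f len=6 : 48 88 61 57 92 ef
[1] 0x01->0x21 len=2 : 7d ef
[2] 0x1c->0x06 len=4 : 48 88 61 57
[3] 0x13->0x0f len=4 : 92 ef e5 ec
[4] 0x1d->0x08 len=2 : 88 61
query mem[0x09]=0x61, mem[0x08]=0x88, mem[0x19]=0xe2, mem[0x0f]=0x92, mem[0x12]=0xec

MEM[0x09,0x08,0x19,0x0f,0x12] = 61 88 e2 92 ec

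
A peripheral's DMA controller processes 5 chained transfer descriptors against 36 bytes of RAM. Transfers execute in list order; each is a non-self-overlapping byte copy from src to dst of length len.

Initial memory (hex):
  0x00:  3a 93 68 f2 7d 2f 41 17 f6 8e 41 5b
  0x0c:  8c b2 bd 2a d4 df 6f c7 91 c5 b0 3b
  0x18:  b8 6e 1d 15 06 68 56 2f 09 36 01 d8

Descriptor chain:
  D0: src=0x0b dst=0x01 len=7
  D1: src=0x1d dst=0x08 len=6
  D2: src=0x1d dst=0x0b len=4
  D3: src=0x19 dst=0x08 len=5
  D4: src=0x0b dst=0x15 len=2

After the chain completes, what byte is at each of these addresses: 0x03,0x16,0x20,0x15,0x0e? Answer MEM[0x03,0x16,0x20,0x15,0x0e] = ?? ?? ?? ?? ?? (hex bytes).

MEM[0x03,0x16,0x20,0x15,0x0e] = b2 68 09 06 09

[0] 0x0b->0x01 len=7 : 5b 8c b2 bd 2a d4 df
[1] 0x1d->0x08 len=6 : 68 56 2f 09 36 01
[2] 0x1d->0x0b len=4 : 68 56 2f 09
[3] 0x19->0x08 len=5 : 6e 1d 15 06 68
[4] 0x0b->0x15 len=2 : 06 68
query mem[0x03]=0xb2, mem[0x16]=0x68, mem[0x20]=0x09, mem[0x15]=0x06, mem[0x0e]=0x09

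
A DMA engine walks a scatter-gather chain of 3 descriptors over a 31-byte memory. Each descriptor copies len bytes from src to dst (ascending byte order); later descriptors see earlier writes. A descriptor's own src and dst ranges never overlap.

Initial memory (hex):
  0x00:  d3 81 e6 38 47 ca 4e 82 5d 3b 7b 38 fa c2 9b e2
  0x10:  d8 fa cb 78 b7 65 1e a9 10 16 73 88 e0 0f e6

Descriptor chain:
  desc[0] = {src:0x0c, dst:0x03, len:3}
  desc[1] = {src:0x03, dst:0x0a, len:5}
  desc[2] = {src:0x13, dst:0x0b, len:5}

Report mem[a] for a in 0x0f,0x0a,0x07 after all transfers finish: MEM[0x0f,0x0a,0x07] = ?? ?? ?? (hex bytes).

MEM[0x0f,0x0a,0x07] = a9 fa 82

D0: mem[0x03..0x05] <- [fa c2 9b]
D1: mem[0x0a..0x0e] <- [fa c2 9b 4e 82]
D2: mem[0x0b..0x0f] <- [78 b7 65 1e a9]
query mem[0x0f]=0xa9, mem[0x0a]=0xfa, mem[0x07]=0x82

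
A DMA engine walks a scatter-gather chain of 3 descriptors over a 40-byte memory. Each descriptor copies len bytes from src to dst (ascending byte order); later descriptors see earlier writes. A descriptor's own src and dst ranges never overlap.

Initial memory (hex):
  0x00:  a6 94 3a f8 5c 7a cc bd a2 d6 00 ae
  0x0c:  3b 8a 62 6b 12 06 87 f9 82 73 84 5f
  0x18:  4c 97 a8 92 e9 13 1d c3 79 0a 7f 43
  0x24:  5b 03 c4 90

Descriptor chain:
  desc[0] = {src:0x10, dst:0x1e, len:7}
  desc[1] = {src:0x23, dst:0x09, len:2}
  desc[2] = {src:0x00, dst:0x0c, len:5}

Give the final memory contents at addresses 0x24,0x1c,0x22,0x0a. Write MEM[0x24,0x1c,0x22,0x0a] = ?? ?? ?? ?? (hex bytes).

MEM[0x24,0x1c,0x22,0x0a] = 84 e9 82 84

#0 dst[0x1e+7] := {0x12,0x06,0x87,0xf9,0x82,0x73,0x84}
#1 dst[0x09+2] := {0x73,0x84}
#2 dst[0x0c+5] := {0xa6,0x94,0x3a,0xf8,0x5c}
query mem[0x24]=0x84, mem[0x1c]=0xe9, mem[0x22]=0x82, mem[0x0a]=0x84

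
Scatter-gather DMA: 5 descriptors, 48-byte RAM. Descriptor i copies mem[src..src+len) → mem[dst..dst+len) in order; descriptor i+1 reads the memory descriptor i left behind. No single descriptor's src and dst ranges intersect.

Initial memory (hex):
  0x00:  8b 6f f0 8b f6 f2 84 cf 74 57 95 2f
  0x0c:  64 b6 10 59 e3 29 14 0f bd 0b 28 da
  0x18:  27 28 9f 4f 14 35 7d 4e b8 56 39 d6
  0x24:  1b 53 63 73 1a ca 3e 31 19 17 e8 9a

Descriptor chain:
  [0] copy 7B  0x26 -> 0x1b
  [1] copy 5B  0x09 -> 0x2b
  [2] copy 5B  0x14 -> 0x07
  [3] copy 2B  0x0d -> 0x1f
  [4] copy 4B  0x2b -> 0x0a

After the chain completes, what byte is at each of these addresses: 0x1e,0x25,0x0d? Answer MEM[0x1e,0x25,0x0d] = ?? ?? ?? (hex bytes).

MEM[0x1e,0x25,0x0d] = ca 53 64

D0: mem[0x1b..0x21] <- [63 73 1a ca 3e 31 19]
D1: mem[0x2b..0x2f] <- [57 95 2f 64 b6]
D2: mem[0x07..0x0b] <- [bd 0b 28 da 27]
D3: mem[0x1f..0x20] <- [b6 10]
D4: mem[0x0a..0x0d] <- [57 95 2f 64]
query mem[0x1e]=0xca, mem[0x25]=0x53, mem[0x0d]=0x64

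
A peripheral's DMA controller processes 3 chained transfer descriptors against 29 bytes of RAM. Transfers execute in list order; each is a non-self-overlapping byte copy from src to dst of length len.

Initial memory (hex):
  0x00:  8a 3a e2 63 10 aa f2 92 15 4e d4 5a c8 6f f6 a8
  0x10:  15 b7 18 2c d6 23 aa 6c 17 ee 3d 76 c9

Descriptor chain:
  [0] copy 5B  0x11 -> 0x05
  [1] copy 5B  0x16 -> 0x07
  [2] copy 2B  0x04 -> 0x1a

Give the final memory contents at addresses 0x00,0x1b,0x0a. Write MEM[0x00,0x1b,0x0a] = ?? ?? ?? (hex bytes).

MEM[0x00,0x1b,0x0a] = 8a b7 ee

#0 dst[0x05+5] := {0xb7,0x18,0x2c,0xd6,0x23}
#1 dst[0x07+5] := {0xaa,0x6c,0x17,0xee,0x3d}
#2 dst[0x1a+2] := {0x10,0xb7}
query mem[0x00]=0x8a, mem[0x1b]=0xb7, mem[0x0a]=0xee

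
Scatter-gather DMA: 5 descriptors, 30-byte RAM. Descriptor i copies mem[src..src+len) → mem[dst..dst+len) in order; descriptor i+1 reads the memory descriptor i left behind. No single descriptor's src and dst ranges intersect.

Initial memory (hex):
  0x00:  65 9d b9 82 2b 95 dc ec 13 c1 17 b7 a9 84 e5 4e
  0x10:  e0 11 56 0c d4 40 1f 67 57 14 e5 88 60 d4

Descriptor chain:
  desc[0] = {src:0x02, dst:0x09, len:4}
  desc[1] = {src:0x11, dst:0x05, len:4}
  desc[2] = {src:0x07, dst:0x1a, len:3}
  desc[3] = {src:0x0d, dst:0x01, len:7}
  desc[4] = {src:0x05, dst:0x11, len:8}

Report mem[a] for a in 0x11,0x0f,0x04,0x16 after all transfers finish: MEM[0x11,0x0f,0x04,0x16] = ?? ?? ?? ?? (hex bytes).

MEM[0x11,0x0f,0x04,0x16] = 11 4e e0 82

D0: mem[0x09..0x0c] <- [b9 82 2b 95]
D1: mem[0x05..0x08] <- [11 56 0c d4]
D2: mem[0x1a..0x1c] <- [0c d4 b9]
D3: mem[0x01..0x07] <- [84 e5 4e e0 11 56 0c]
D4: mem[0x11..0x18] <- [11 56 0c d4 b9 82 2b 95]
query mem[0x11]=0x11, mem[0x0f]=0x4e, mem[0x04]=0xe0, mem[0x16]=0x82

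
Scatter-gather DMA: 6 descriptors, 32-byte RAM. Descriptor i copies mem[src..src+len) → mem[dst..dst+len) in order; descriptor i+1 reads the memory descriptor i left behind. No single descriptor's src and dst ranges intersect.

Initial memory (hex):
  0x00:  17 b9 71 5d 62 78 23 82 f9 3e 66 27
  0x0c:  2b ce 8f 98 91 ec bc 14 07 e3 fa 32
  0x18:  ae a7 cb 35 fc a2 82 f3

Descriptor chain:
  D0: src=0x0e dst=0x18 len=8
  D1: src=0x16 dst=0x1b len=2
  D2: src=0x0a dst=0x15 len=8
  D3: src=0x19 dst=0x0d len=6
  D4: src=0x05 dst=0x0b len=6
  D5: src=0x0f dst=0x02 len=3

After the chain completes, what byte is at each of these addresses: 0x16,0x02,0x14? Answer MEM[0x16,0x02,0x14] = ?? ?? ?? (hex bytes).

D0: mem[0x18..0x1f] <- [8f 98 91 ec bc 14 07 e3]
D1: mem[0x1b..0x1c] <- [fa 32]
D2: mem[0x15..0x1c] <- [66 27 2b ce 8f 98 91 ec]
D3: mem[0x0d..0x12] <- [8f 98 91 ec 14 07]
D4: mem[0x0b..0x10] <- [78 23 82 f9 3e 66]
D5: mem[0x02..0x04] <- [3e 66 14]
query mem[0x16]=0x27, mem[0x02]=0x3e, mem[0x14]=0x07

MEM[0x16,0x02,0x14] = 27 3e 07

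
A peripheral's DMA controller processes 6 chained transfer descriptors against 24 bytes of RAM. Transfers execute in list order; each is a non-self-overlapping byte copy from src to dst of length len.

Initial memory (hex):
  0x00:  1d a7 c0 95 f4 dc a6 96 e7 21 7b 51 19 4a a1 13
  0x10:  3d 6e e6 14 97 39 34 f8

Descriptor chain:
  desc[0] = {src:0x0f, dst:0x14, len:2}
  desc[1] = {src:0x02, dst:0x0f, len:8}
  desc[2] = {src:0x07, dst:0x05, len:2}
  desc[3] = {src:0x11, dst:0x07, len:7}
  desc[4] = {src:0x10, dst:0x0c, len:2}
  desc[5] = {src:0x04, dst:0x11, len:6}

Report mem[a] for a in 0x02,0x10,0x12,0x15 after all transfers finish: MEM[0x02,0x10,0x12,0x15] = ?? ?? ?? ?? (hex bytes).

MEM[0x02,0x10,0x12,0x15] = c0 95 96 dc

  after D0: wrote 2B at 0x14 = 133d
  after D1: wrote 8B at 0x0f = c095f4dca696e721
  after D2: wrote 2B at 0x05 = 96e7
  after D3: wrote 7B at 0x07 = f4dca696e721f8
  after D4: wrote 2B at 0x0c = 95f4
  after D5: wrote 6B at 0x11 = f496e7f4dca6
query mem[0x02]=0xc0, mem[0x10]=0x95, mem[0x12]=0x96, mem[0x15]=0xdc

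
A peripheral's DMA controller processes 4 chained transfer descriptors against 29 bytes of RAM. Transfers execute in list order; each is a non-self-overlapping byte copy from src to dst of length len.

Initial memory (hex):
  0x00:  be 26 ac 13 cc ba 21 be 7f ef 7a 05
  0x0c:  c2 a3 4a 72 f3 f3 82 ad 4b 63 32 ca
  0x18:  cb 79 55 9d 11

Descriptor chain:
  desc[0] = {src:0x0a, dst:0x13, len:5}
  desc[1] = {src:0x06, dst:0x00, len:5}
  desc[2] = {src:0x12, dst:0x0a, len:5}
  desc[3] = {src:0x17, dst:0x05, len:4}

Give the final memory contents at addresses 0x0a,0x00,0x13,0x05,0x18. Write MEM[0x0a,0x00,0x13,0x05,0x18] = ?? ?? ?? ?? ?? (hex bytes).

MEM[0x0a,0x00,0x13,0x05,0x18] = 82 21 7a 4a cb

D0: mem[0x13..0x17] <- [7a 05 c2 a3 4a]
D1: mem[0x00..0x04] <- [21 be 7f ef 7a]
D2: mem[0x0a..0x0e] <- [82 7a 05 c2 a3]
D3: mem[0x05..0x08] <- [4a cb 79 55]
query mem[0x0a]=0x82, mem[0x00]=0x21, mem[0x13]=0x7a, mem[0x05]=0x4a, mem[0x18]=0xcb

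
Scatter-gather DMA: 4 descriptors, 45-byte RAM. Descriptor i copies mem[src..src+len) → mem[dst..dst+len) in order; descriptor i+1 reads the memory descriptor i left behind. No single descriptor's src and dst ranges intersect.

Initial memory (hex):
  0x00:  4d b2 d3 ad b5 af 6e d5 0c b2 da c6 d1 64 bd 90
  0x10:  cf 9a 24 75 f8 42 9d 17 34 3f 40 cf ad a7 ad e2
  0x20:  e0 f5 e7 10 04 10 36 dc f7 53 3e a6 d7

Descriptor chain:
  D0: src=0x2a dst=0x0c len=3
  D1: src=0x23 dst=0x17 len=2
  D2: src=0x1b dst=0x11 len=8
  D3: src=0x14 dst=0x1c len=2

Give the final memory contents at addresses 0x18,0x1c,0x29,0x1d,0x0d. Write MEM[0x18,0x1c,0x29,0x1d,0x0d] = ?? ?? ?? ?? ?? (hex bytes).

MEM[0x18,0x1c,0x29,0x1d,0x0d] = e7 ad 53 e2 a6

D0: mem[0x0c..0x0e] <- [3e a6 d7]
D1: mem[0x17..0x18] <- [10 04]
D2: mem[0x11..0x18] <- [cf ad a7 ad e2 e0 f5 e7]
D3: mem[0x1c..0x1d] <- [ad e2]
query mem[0x18]=0xe7, mem[0x1c]=0xad, mem[0x29]=0x53, mem[0x1d]=0xe2, mem[0x0d]=0xa6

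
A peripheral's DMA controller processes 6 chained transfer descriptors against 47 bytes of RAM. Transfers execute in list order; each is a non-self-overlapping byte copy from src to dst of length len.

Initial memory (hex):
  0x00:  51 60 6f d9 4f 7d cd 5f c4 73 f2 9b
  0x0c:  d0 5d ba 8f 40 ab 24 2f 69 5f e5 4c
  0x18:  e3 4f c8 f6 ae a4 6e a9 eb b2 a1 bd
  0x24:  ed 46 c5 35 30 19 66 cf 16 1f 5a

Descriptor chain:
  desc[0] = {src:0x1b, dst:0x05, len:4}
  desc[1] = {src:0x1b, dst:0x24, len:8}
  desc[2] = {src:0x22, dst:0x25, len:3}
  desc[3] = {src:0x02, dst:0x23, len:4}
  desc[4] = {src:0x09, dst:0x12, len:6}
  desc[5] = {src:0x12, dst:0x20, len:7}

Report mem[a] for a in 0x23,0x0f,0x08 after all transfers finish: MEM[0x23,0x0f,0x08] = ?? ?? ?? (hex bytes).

D0: mem[0x05..0x08] <- [f6 ae a4 6e]
D1: mem[0x24..0x2b] <- [f6 ae a4 6e a9 eb b2 a1]
D2: mem[0x25..0x27] <- [a1 bd f6]
D3: mem[0x23..0x26] <- [6f d9 4f f6]
D4: mem[0x12..0x17] <- [73 f2 9b d0 5d ba]
D5: mem[0x20..0x26] <- [73 f2 9b d0 5d ba e3]
query mem[0x23]=0xd0, mem[0x0f]=0x8f, mem[0x08]=0x6e

MEM[0x23,0x0f,0x08] = d0 8f 6e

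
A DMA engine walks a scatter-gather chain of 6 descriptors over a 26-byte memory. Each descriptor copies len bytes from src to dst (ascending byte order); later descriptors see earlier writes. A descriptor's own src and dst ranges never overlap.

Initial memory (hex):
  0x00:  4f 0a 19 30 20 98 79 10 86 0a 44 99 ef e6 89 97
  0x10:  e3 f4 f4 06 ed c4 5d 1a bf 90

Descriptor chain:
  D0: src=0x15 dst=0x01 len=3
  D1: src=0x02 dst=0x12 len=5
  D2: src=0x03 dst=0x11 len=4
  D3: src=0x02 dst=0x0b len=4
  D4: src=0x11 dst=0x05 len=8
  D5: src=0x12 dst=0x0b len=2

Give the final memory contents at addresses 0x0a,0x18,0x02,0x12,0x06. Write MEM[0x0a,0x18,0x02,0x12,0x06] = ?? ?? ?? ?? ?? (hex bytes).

#0 dst[0x01+3] := {0xc4,0x5d,0x1a}
#1 dst[0x12+5] := {0x5d,0x1a,0x20,0x98,0x79}
#2 dst[0x11+4] := {0x1a,0x20,0x98,0x79}
#3 dst[0x0b+4] := {0x5d,0x1a,0x20,0x98}
#4 dst[0x05+8] := {0x1a,0x20,0x98,0x79,0x98,0x79,0x1a,0xbf}
#5 dst[0x0b+2] := {0x20,0x98}
query mem[0x0a]=0x79, mem[0x18]=0xbf, mem[0x02]=0x5d, mem[0x12]=0x20, mem[0x06]=0x20

MEM[0x0a,0x18,0x02,0x12,0x06] = 79 bf 5d 20 20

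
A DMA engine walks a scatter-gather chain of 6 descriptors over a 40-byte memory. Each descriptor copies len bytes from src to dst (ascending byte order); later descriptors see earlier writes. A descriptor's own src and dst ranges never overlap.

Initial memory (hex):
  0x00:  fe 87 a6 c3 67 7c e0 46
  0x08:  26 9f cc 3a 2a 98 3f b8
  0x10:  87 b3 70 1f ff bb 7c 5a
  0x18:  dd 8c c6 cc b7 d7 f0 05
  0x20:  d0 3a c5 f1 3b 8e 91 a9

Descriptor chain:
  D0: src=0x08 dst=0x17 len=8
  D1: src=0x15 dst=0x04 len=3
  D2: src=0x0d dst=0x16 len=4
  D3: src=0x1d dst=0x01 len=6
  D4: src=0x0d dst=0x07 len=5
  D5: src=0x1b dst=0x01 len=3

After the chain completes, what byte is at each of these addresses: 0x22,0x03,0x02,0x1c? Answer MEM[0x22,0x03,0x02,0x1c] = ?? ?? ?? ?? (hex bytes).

D0: mem[0x17..0x1e] <- [26 9f cc 3a 2a 98 3f b8]
D1: mem[0x04..0x06] <- [bb 7c 26]
D2: mem[0x16..0x19] <- [98 3f b8 87]
D3: mem[0x01..0x06] <- [3f b8 05 d0 3a c5]
D4: mem[0x07..0x0b] <- [98 3f b8 87 b3]
D5: mem[0x01..0x03] <- [2a 98 3f]
query mem[0x22]=0xc5, mem[0x03]=0x3f, mem[0x02]=0x98, mem[0x1c]=0x98

MEM[0x22,0x03,0x02,0x1c] = c5 3f 98 98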